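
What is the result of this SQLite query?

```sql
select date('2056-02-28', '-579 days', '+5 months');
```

2054-12-29

Applying '-579 days' to 2056-02-28: counting 579 days back gives 2054-07-29.
Adding +5 months to 2054-07-29 gives 2054-12-29.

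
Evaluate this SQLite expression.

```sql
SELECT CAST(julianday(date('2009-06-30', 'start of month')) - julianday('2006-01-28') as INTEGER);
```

1220

`start of month` rewinds 2009-06-30 to 2009-06-01.
3 days remain in January 2006 after the 28th (31 − 28).
Full months from February 2006 through May 2009 contribute their day counts.
Then 1 day into June 2009.
Total: 3 + 28 + 31 + 30 + 31 + 30 + 31 + 31 + 30 + 31 + 30 + 31 + 31 + 28 + 31 + 30 + 31 + 30 + 31 + 31 + 30 + 31 + 30 + 31 + 31 + 29 + 31 + 30 + 31 + 30 + 31 + 31 + 30 + 31 + 30 + 31 + 31 + 28 + 31 + 30 + 31 + 1 = 1220.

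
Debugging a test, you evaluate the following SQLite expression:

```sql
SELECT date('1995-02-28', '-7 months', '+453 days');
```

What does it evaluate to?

1995-10-24

Adding -7 months to 1995-02-28 gives 1994-07-28.
Applying '+453 days' to 1994-07-28: counting 453 days forward gives 1995-10-24.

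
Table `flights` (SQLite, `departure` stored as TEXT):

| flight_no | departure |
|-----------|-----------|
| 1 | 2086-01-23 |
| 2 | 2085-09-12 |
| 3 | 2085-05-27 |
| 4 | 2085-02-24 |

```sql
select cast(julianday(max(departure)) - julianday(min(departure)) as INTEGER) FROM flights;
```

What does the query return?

MIN = 2085-02-24, MAX = 2086-01-23.
4 days remain in February 2085 after the 24th (28 − 24).
Full months from March 2085 through December 2085 contribute their day counts.
Then 23 days into January 2086.
Total: 4 + 31 + 30 + 31 + 30 + 31 + 31 + 30 + 31 + 30 + 31 + 23 = 333.

333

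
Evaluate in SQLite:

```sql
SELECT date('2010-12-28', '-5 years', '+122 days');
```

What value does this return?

2006-04-29

Adding -5 years to 2010-12-28 gives 2005-12-28.
Applying '+122 days' to 2005-12-28: counting 122 days forward gives 2006-04-29.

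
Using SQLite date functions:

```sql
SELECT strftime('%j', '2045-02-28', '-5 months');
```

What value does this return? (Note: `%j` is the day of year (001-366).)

272

First apply '-5 months': 2045-02-28 → 2044-09-28.
Day-of-year for 2044-09-28: days since 2044-01-01 inclusive = 272, zero-padded to 272.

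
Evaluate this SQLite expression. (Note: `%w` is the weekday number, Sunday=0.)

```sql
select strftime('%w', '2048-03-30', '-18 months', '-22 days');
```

First apply '-18 months', '-22 days': 2048-03-30 → 2046-09-08.
2046-09-08 is a Saturday; with Sunday=0 that is 6.

6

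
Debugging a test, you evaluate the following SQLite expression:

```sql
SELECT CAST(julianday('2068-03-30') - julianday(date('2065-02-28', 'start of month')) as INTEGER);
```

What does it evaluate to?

`start of month` rewinds 2065-02-28 to 2065-02-01.
27 days remain in February 2065 after the 1st (28 − 1).
Full months from March 2065 through February 2068 contribute their day counts.
Then 30 days into March 2068.
Total: 27 + 31 + 30 + 31 + 30 + 31 + 31 + 30 + 31 + 30 + 31 + 31 + 28 + 31 + 30 + 31 + 30 + 31 + 31 + 30 + 31 + 30 + 31 + 31 + 28 + 31 + 30 + 31 + 30 + 31 + 31 + 30 + 31 + 30 + 31 + 31 + 29 + 30 = 1153.

1153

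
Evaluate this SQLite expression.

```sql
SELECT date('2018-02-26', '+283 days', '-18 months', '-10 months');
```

Applying '+283 days' to 2018-02-26: counting 283 days forward gives 2018-12-06.
Adding -18 months to 2018-12-06 gives 2017-06-06.
Adding -10 months to 2017-06-06 gives 2016-08-06.

2016-08-06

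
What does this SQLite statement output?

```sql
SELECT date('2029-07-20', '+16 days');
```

2029-08-05

July 2029 has 31 days; 11 remain after the 20th, so 12 days reach 2029-08-01.
Advancing 4 more days within August lands on 2029-08-05.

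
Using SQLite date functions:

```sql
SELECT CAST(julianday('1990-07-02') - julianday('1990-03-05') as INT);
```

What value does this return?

26 days remain in March 1990 after the 5th (31 − 5).
April 1990: 30 days.
May 1990: 31 days.
June 1990: 30 days.
Then 2 days into July 1990.
Total: 26 + 30 + 31 + 30 + 2 = 119.

119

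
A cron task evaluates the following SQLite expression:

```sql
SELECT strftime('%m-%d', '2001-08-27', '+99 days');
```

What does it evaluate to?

12-04

First apply '+99 days': 2001-08-27 → 2001-12-04.
`%m-%d` extracts the month-day: 12-04.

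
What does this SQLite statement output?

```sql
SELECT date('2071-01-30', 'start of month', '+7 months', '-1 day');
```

2071-07-31

`start of month` rewinds 2071-01-30 to 2071-01-01.
Adding +7 months to 2071-01-01 gives 2071-08-01.
Going back 1 day from 2071-08-01 reaches 2071-07-31 (last day of July, 31 days).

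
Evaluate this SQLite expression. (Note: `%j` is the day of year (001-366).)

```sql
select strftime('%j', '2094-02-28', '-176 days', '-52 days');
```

196

First apply '-176 days', '-52 days': 2094-02-28 → 2093-07-15.
Day-of-year for 2093-07-15: days since 2093-01-01 inclusive = 196, zero-padded to 196.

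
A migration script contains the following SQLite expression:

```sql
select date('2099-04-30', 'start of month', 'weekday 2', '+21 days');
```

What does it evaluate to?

2099-04-28

`start of month` rewinds 2099-04-30 to 2099-04-01.
`weekday 2` advances to the next Tuesday; 2099-04-01 is a Wednesday, so it moves forward to 2099-04-07.
Advancing 21 more days within April lands on 2099-04-28.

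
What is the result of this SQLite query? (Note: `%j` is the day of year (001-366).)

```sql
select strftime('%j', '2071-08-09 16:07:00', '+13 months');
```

253

First apply '+13 months': 2071-08-09 16:07:00 → 2072-09-09 16:07:00.
Day-of-year for 2072-09-09: days since 2072-01-01 inclusive = 253, zero-padded to 253.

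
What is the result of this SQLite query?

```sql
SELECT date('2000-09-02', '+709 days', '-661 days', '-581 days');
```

1999-03-19

Applying '+709 days' to 2000-09-02: counting 709 days forward gives 2002-08-12.
Applying '-661 days' to 2002-08-12: counting 661 days back gives 2000-10-20.
Applying '-581 days' to 2000-10-20: counting 581 days back gives 1999-03-19.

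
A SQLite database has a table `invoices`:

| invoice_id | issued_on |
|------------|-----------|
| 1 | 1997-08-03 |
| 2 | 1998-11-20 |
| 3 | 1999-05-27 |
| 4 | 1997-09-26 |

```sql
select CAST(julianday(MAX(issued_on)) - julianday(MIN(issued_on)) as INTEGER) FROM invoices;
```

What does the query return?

MIN = 1997-08-03, MAX = 1999-05-27.
28 days remain in August 1997 after the 3rd (31 − 3).
Full months from September 1997 through April 1999 contribute their day counts.
Then 27 days into May 1999.
Total: 28 + 30 + 31 + 30 + 31 + 31 + 28 + 31 + 30 + 31 + 30 + 31 + 31 + 30 + 31 + 30 + 31 + 31 + 28 + 31 + 30 + 27 = 662.

662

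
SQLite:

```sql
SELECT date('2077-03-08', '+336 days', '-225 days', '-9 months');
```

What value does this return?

Applying '+336 days' to 2077-03-08: counting 336 days forward gives 2078-02-07.
Applying '-225 days' to 2078-02-07: counting 225 days back gives 2077-06-27.
Adding -9 months to 2077-06-27 gives 2076-09-27.

2076-09-27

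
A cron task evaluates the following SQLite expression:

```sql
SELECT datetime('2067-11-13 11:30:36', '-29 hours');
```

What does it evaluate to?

-29 hours from 2067-11-13 11:30:36 is 2067-11-12 06:30:36 (crosses midnight).

2067-11-12 06:30:36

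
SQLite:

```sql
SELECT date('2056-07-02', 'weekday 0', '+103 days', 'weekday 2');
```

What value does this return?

`weekday 0` advances to the next Sunday; 2056-07-02 is already a Sunday, so it stays at 2056-07-02.
Applying '+103 days' to 2056-07-02: counting 103 days forward gives 2056-10-13.
`weekday 2` advances to the next Tuesday; 2056-10-13 is a Friday, so it moves forward to 2056-10-17.

2056-10-17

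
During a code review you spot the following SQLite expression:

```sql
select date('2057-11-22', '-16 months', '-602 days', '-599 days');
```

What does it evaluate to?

2053-04-08

Adding -16 months to 2057-11-22 gives 2056-07-22.
Applying '-602 days' to 2056-07-22: counting 602 days back gives 2054-11-28.
Applying '-599 days' to 2054-11-28: counting 599 days back gives 2053-04-08.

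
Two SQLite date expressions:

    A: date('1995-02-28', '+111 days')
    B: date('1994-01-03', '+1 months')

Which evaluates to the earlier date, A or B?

A = 1995-06-19.
B = 1994-02-03.
B is earlier.

B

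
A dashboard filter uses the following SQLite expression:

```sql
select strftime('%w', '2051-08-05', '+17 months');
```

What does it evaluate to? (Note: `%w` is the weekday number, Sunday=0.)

0

First apply '+17 months': 2051-08-05 → 2053-01-05.
2053-01-05 is a Sunday; with Sunday=0 that is 0.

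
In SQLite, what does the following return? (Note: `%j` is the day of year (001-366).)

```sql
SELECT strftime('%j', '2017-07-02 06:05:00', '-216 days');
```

First apply '-216 days': 2017-07-02 06:05:00 → 2016-11-28 06:05:00.
Day-of-year for 2016-11-28: days since 2016-01-01 inclusive = 333, zero-padded to 333.

333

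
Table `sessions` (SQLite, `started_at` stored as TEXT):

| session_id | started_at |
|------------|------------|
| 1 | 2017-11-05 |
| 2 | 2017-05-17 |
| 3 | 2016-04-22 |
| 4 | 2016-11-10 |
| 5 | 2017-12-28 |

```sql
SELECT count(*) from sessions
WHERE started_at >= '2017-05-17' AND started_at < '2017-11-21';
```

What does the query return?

Rows in [2017-05-17, 2017-11-21): 2017-11-05, 2017-05-17 → 2 rows.

2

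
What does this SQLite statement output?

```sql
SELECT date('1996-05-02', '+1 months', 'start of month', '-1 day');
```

1996-05-31

Adding +1 month to 1996-05-02 gives 1996-06-02.
`start of month` rewinds 1996-06-02 to 1996-06-01.
Going back 1 day from 1996-06-01 reaches 1996-05-31 (last day of May, 31 days).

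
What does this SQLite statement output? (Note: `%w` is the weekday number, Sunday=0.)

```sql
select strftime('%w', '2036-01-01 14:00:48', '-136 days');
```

First apply '-136 days': 2036-01-01 14:00:48 → 2035-08-18 14:00:48.
2035-08-18 is a Saturday; with Sunday=0 that is 6.

6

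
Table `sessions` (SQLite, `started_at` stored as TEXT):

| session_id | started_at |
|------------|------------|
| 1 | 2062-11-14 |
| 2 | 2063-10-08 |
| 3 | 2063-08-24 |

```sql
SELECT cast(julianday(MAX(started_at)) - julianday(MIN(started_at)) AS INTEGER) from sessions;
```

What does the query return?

MIN = 2062-11-14, MAX = 2063-10-08.
16 days remain in November 2062 after the 14th (30 − 14).
Full months from December 2062 through September 2063 contribute their day counts.
Then 8 days into October 2063.
Total: 16 + 31 + 31 + 28 + 31 + 30 + 31 + 30 + 31 + 31 + 30 + 8 = 328.

328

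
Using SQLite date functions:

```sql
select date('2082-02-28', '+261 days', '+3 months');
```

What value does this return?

Applying '+261 days' to 2082-02-28: counting 261 days forward gives 2082-11-16.
Adding +3 months to 2082-11-16 gives 2083-02-16.

2083-02-16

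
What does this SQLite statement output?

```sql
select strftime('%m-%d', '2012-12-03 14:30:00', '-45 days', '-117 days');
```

06-24

First apply '-45 days', '-117 days': 2012-12-03 14:30:00 → 2012-06-24 14:30:00.
`%m-%d` extracts the month-day: 06-24.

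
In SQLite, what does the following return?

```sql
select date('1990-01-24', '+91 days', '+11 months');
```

Applying '+91 days' to 1990-01-24: counting 91 days forward gives 1990-04-25.
Adding +11 months to 1990-04-25 gives 1991-03-25.

1991-03-25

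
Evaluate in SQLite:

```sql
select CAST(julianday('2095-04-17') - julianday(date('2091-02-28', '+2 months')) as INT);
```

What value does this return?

Adding +2 months to 2091-02-28 gives 2091-04-28.
2 days remain in April 2091 after the 28th (30 − 28).
Full months from May 2091 through March 2095 contribute their day counts.
Then 17 days into April 2095.
Total: 2 + 31 + 30 + 31 + 31 + 30 + 31 + 30 + 31 + 31 + 29 + 31 + 30 + 31 + 30 + 31 + 31 + 30 + 31 + 30 + 31 + 31 + 28 + 31 + 30 + 31 + 30 + 31 + 31 + 30 + 31 + 30 + 31 + 31 + 28 + 31 + 30 + 31 + 30 + 31 + 31 + 30 + 31 + 30 + 31 + 31 + 28 + 31 + 17 = 1450.

1450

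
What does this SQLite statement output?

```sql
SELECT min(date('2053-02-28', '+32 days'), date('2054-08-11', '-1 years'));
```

2053-04-01

date('2053-02-28', '+32 days') → 2053-04-01.
date('2054-08-11', '-1 years') → 2053-08-11.
Earlier of the two is 2053-04-01.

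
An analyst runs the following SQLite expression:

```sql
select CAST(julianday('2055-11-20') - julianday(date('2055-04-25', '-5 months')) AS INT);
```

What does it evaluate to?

Adding -5 months to 2055-04-25 gives 2054-11-25.
5 days remain in November 2054 after the 25th (30 − 25).
Full months from December 2054 through October 2055 contribute their day counts.
Then 20 days into November 2055.
Total: 5 + 31 + 31 + 28 + 31 + 30 + 31 + 30 + 31 + 31 + 30 + 31 + 20 = 360.

360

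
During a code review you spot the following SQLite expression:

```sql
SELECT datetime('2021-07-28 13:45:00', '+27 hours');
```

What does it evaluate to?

+27 hours from 2021-07-28 13:45:00 is 2021-07-29 16:45:00 (crosses midnight).

2021-07-29 16:45:00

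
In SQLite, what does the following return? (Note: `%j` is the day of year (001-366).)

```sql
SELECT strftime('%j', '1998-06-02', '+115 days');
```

268

First apply '+115 days': 1998-06-02 → 1998-09-25.
Day-of-year for 1998-09-25: days since 1998-01-01 inclusive = 268, zero-padded to 268.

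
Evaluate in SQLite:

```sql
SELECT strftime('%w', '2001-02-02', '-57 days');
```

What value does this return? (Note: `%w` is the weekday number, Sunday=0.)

4

First apply '-57 days': 2001-02-02 → 2000-12-07.
2000-12-07 is a Thursday; with Sunday=0 that is 4.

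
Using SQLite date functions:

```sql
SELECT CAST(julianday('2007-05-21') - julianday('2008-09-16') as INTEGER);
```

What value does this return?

-484

10 days remain in May 2007 after the 21st (31 − 21).
Full months from June 2007 through August 2008 contribute their day counts.
Then 16 days into September 2008.
Total: 10 + 30 + 31 + 31 + 30 + 31 + 30 + 31 + 31 + 29 + 31 + 30 + 31 + 30 + 31 + 31 + 16 = 484.
The subtraction is earlier − later, so the result is −484 → -484.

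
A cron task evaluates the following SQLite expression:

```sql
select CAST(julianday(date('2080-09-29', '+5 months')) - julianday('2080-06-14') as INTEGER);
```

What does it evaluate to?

260

Adding +5 months to 2080-09-29 targets 2081-02-29. February 2081 has only 28 days, so SQLite normalizes the 1-day overflow forward to 2081-03-01.
16 days remain in June 2080 after the 14th (30 − 14).
Full months from July 2080 through February 2081 contribute their day counts.
Then 1 day into March 2081.
Total: 16 + 31 + 31 + 30 + 31 + 30 + 31 + 31 + 28 + 1 = 260.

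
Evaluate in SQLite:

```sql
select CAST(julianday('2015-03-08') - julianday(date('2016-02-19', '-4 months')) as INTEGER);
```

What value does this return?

-225

Adding -4 months to 2016-02-19 gives 2015-10-19.
23 days remain in March 2015 after the 8th (31 − 8).
Full months from April 2015 through September 2015 contribute their day counts.
Then 19 days into October 2015.
Total: 23 + 30 + 31 + 30 + 31 + 31 + 30 + 19 = 225.
The subtraction is earlier − later, so the result is −225 → -225.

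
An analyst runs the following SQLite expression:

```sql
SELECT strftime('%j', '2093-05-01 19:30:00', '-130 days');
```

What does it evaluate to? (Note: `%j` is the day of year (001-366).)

First apply '-130 days': 2093-05-01 19:30:00 → 2092-12-22 19:30:00.
Day-of-year for 2092-12-22: days since 2092-01-01 inclusive = 357, zero-padded to 357.

357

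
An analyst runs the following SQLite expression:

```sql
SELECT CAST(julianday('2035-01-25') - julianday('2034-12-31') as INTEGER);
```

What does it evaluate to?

0 days remain in December 2034 after the 31st (31 − 31).
Then 25 days into January 2035.
Total: 0 + 25 = 25.

25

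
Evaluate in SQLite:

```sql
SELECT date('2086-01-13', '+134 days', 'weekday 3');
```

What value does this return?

2086-05-29

Applying '+134 days' to 2086-01-13: counting 134 days forward gives 2086-05-27.
`weekday 3` advances to the next Wednesday; 2086-05-27 is a Monday, so it moves forward to 2086-05-29.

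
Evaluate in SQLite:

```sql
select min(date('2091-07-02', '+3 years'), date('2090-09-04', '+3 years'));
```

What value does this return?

date('2091-07-02', '+3 years') → 2094-07-02.
date('2090-09-04', '+3 years') → 2093-09-04.
Earlier of the two is 2093-09-04.

2093-09-04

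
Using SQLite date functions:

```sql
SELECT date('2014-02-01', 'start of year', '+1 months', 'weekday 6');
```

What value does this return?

`start of year` rewinds 2014-02-01 to 2014-01-01.
Adding +1 month to 2014-01-01 gives 2014-02-01.
`weekday 6` advances to the next Saturday; 2014-02-01 is already a Saturday, so it stays at 2014-02-01.

2014-02-01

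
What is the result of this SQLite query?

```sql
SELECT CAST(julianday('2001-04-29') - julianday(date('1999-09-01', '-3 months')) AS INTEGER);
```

698

Adding -3 months to 1999-09-01 gives 1999-06-01.
29 days remain in June 1999 after the 1st (30 − 1).
Full months from July 1999 through March 2001 contribute their day counts.
Then 29 days into April 2001.
Total: 29 + 31 + 31 + 30 + 31 + 30 + 31 + 31 + 29 + 31 + 30 + 31 + 30 + 31 + 31 + 30 + 31 + 30 + 31 + 31 + 28 + 31 + 29 = 698.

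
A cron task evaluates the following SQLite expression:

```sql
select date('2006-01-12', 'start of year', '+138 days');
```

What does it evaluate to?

2006-05-19

`start of year` rewinds 2006-01-12 to 2006-01-01.
Applying '+138 days' to 2006-01-01: counting 138 days forward gives 2006-05-19.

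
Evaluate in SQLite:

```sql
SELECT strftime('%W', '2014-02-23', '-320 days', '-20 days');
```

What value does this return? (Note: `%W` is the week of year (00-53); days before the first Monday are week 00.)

First apply '-320 days', '-20 days': 2014-02-23 → 2013-03-20.
2013-03-20 is a Wednesday. SQLite's %W counts Mondays since the year started; the result is 11.

11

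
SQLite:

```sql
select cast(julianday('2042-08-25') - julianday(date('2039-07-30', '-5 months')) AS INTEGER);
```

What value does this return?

Adding -5 months to 2039-07-30 targets 2039-02-30. February 2039 has only 28 days, so SQLite normalizes the 2-day overflow forward to 2039-03-02.
29 days remain in March 2039 after the 2nd (31 − 2).
Full months from April 2039 through July 2042 contribute their day counts.
Then 25 days into August 2042.
Total: 29 + 30 + 31 + 30 + 31 + 31 + 30 + 31 + 30 + 31 + 31 + 29 + 31 + 30 + 31 + 30 + 31 + 31 + 30 + 31 + 30 + 31 + 31 + 28 + 31 + 30 + 31 + 30 + 31 + 31 + 30 + 31 + 30 + 31 + 31 + 28 + 31 + 30 + 31 + 30 + 31 + 25 = 1272.

1272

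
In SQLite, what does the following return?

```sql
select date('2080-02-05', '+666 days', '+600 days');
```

Applying '+666 days' to 2080-02-05: counting 666 days forward gives 2081-12-02.
Applying '+600 days' to 2081-12-02: counting 600 days forward gives 2083-07-25.

2083-07-25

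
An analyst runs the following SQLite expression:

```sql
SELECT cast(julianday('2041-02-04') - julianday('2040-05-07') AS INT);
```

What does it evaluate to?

24 days remain in May 2040 after the 7th (31 − 7).
Full months from June 2040 through January 2041 contribute their day counts.
Then 4 days into February 2041.
Total: 24 + 30 + 31 + 31 + 30 + 31 + 30 + 31 + 31 + 4 = 273.

273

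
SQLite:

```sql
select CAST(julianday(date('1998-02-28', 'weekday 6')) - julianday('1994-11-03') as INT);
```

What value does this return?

1213

`weekday 6` advances to the next Saturday; 1998-02-28 is already a Saturday, so it stays at 1998-02-28.
27 days remain in November 1994 after the 3rd (30 − 3).
Full months from December 1994 through January 1998 contribute their day counts.
Then 28 days into February 1998.
Total: 27 + 31 + 31 + 28 + 31 + 30 + 31 + 30 + 31 + 31 + 30 + 31 + 30 + 31 + 31 + 29 + 31 + 30 + 31 + 30 + 31 + 31 + 30 + 31 + 30 + 31 + 31 + 28 + 31 + 30 + 31 + 30 + 31 + 31 + 30 + 31 + 30 + 31 + 31 + 28 = 1213.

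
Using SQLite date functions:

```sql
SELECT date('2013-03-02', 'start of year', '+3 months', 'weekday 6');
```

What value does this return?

2013-04-06

`start of year` rewinds 2013-03-02 to 2013-01-01.
Adding +3 months to 2013-01-01 gives 2013-04-01.
`weekday 6` advances to the next Saturday; 2013-04-01 is a Monday, so it moves forward to 2013-04-06.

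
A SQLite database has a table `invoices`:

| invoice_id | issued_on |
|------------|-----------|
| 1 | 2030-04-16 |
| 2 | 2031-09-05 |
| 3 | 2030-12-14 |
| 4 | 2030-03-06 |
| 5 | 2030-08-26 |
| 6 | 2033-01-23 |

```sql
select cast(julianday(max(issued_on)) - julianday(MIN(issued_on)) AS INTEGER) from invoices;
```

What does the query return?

1054

MIN = 2030-03-06, MAX = 2033-01-23.
25 days remain in March 2030 after the 6th (31 − 6).
Full months from April 2030 through December 2032 contribute their day counts.
Then 23 days into January 2033.
Total: 25 + 30 + 31 + 30 + 31 + 31 + 30 + 31 + 30 + 31 + 31 + 28 + 31 + 30 + 31 + 30 + 31 + 31 + 30 + 31 + 30 + 31 + 31 + 29 + 31 + 30 + 31 + 30 + 31 + 31 + 30 + 31 + 30 + 31 + 23 = 1054.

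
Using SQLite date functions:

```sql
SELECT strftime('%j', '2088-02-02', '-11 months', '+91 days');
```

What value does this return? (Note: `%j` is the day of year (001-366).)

152

First apply '-11 months', '+91 days': 2088-02-02 → 2087-06-01.
Day-of-year for 2087-06-01: days since 2087-01-01 inclusive = 152, zero-padded to 152.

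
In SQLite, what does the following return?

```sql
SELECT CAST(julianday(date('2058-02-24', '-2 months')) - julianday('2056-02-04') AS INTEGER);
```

689

Adding -2 months to 2058-02-24 gives 2057-12-24.
25 days remain in February 2056 after the 4th (29 − 4).
Full months from March 2056 through November 2057 contribute their day counts.
Then 24 days into December 2057.
Total: 25 + 31 + 30 + 31 + 30 + 31 + 31 + 30 + 31 + 30 + 31 + 31 + 28 + 31 + 30 + 31 + 30 + 31 + 31 + 30 + 31 + 30 + 24 = 689.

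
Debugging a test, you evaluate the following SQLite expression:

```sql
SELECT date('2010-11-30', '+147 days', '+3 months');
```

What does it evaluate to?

2011-07-26

Applying '+147 days' to 2010-11-30: counting 147 days forward gives 2011-04-26.
Adding +3 months to 2011-04-26 gives 2011-07-26.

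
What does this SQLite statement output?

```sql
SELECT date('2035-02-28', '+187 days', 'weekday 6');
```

Applying '+187 days' to 2035-02-28: counting 187 days forward gives 2035-09-03.
`weekday 6` advances to the next Saturday; 2035-09-03 is a Monday, so it moves forward to 2035-09-08.

2035-09-08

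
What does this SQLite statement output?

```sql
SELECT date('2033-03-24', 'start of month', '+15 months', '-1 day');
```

`start of month` rewinds 2033-03-24 to 2033-03-01.
Adding +15 months to 2033-03-01 gives 2034-06-01.
Going back 1 day from 2034-06-01 reaches 2034-05-31 (last day of May, 31 days).

2034-05-31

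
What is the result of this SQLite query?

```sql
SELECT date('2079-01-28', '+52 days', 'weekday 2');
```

Applying '+52 days' to 2079-01-28: counting 52 days forward gives 2079-03-21.
`weekday 2` advances to the next Tuesday; 2079-03-21 is already a Tuesday, so it stays at 2079-03-21.

2079-03-21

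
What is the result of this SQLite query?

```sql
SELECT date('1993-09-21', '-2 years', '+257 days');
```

Adding -2 years to 1993-09-21 gives 1991-09-21.
Applying '+257 days' to 1991-09-21: counting 257 days forward gives 1992-06-04.

1992-06-04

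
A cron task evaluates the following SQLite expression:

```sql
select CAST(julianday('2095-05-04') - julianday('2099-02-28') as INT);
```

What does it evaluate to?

27 days remain in May 2095 after the 4th (31 − 4).
Full months from June 2095 through January 2099 contribute their day counts.
Then 28 days into February 2099.
Total: 27 + 30 + 31 + 31 + 30 + 31 + 30 + 31 + 31 + 29 + 31 + 30 + 31 + 30 + 31 + 31 + 30 + 31 + 30 + 31 + 31 + 28 + 31 + 30 + 31 + 30 + 31 + 31 + 30 + 31 + 30 + 31 + 31 + 28 + 31 + 30 + 31 + 30 + 31 + 31 + 30 + 31 + 30 + 31 + 31 + 28 = 1396.
The subtraction is earlier − later, so the result is −1396 → -1396.

-1396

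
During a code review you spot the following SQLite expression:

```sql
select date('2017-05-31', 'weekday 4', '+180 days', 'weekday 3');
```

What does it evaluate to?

`weekday 4` advances to the next Thursday; 2017-05-31 is a Wednesday, so it moves forward to 2017-06-01.
Applying '+180 days' to 2017-06-01: counting 180 days forward gives 2017-11-28.
`weekday 3` advances to the next Wednesday; 2017-11-28 is a Tuesday, so it moves forward to 2017-11-29.

2017-11-29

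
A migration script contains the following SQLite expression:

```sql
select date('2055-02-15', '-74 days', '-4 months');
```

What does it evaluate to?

2054-08-03

Applying '-74 days' to 2055-02-15: counting 74 days back gives 2054-12-03.
Adding -4 months to 2054-12-03 gives 2054-08-03.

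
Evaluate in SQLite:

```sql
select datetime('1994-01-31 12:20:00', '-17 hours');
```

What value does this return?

1994-01-30 19:20:00

-17 hours from 1994-01-31 12:20:00 is 1994-01-30 19:20:00 (crosses midnight).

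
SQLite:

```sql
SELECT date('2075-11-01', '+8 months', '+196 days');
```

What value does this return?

Adding +8 months to 2075-11-01 gives 2076-07-01.
Applying '+196 days' to 2076-07-01: counting 196 days forward gives 2077-01-13.

2077-01-13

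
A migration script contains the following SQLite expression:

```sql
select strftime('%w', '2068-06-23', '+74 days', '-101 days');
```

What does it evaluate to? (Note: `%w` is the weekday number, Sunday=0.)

0

First apply '+74 days', '-101 days': 2068-06-23 → 2068-05-27.
2068-05-27 is a Sunday; with Sunday=0 that is 0.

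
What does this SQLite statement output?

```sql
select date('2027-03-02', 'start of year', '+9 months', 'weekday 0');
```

2027-10-03

`start of year` rewinds 2027-03-02 to 2027-01-01.
Adding +9 months to 2027-01-01 gives 2027-10-01.
`weekday 0` advances to the next Sunday; 2027-10-01 is a Friday, so it moves forward to 2027-10-03.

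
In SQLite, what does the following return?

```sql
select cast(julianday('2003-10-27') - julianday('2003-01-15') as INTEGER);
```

16 days remain in January 2003 after the 15th (31 − 15).
Full months from February 2003 through September 2003 contribute their day counts.
Then 27 days into October 2003.
Total: 16 + 28 + 31 + 30 + 31 + 30 + 31 + 31 + 30 + 27 = 285.

285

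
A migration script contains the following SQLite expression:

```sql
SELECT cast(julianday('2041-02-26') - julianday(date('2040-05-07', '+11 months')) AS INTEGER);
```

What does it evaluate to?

-40

Adding +11 months to 2040-05-07 gives 2041-04-07.
2 days remain in February 2041 after the 26th (28 − 26).
March 2041: 31 days.
Then 7 days into April 2041.
Total: 2 + 31 + 7 = 40.
The subtraction is earlier − later, so the result is −40 → -40.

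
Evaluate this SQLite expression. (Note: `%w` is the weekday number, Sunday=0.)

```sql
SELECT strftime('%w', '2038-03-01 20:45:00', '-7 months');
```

6

First apply '-7 months': 2038-03-01 20:45:00 → 2037-08-01 20:45:00.
2037-08-01 is a Saturday; with Sunday=0 that is 6.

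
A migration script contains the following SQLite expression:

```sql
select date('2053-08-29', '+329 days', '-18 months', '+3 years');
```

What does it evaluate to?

2056-01-24

Applying '+329 days' to 2053-08-29: counting 329 days forward gives 2054-07-24.
Adding -18 months to 2054-07-24 gives 2053-01-24.
Adding +3 years to 2053-01-24 gives 2056-01-24.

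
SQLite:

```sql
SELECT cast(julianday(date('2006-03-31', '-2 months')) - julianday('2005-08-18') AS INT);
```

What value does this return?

166

Adding -2 months to 2006-03-31 gives 2006-01-31.
13 days remain in August 2005 after the 18th (31 − 18).
September 2005: 30 days.
October 2005: 31 days.
November 2005: 30 days.
December 2005: 31 days.
Then 31 days into January 2006.
Total: 13 + 30 + 31 + 30 + 31 + 31 = 166.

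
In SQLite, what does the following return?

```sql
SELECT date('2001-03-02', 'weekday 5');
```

`weekday 5` advances to the next Friday; 2001-03-02 is already a Friday, so it stays at 2001-03-02.

2001-03-02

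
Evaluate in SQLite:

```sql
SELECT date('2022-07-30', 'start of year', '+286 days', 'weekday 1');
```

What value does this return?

2022-10-17

`start of year` rewinds 2022-07-30 to 2022-01-01.
Applying '+286 days' to 2022-01-01: counting 286 days forward gives 2022-10-14.
`weekday 1` advances to the next Monday; 2022-10-14 is a Friday, so it moves forward to 2022-10-17.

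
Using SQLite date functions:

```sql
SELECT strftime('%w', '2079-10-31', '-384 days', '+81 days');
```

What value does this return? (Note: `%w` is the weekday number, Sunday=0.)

0

First apply '-384 days', '+81 days': 2079-10-31 → 2079-01-01.
2079-01-01 is a Sunday; with Sunday=0 that is 0.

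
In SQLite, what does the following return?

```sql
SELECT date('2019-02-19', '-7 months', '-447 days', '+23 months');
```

2019-03-28

Adding -7 months to 2019-02-19 gives 2018-07-19.
Applying '-447 days' to 2018-07-19: counting 447 days back gives 2017-04-28.
Adding +23 months to 2017-04-28 gives 2019-03-28.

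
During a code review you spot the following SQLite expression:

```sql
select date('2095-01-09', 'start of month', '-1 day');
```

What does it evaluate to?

2094-12-31

`start of month` rewinds 2095-01-09 to 2095-01-01.
Going back 1 day from 2095-01-01 reaches 2094-12-31 (last day of December, 31 days).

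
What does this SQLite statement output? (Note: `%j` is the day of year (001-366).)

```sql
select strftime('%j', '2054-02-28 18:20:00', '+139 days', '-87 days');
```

111

First apply '+139 days', '-87 days': 2054-02-28 18:20:00 → 2054-04-21 18:20:00.
Day-of-year for 2054-04-21: days since 2054-01-01 inclusive = 111, zero-padded to 111.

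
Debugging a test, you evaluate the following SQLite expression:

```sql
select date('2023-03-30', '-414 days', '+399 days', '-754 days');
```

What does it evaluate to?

2021-02-19

Applying '-414 days' to 2023-03-30: counting 414 days back gives 2022-02-09.
Applying '+399 days' to 2022-02-09: counting 399 days forward gives 2023-03-15.
Applying '-754 days' to 2023-03-15: counting 754 days back gives 2021-02-19.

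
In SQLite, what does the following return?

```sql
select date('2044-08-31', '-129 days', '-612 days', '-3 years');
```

Applying '-129 days' to 2044-08-31: counting 129 days back gives 2044-04-24.
Applying '-612 days' to 2044-04-24: counting 612 days back gives 2042-08-21.
Adding -3 years to 2042-08-21 gives 2039-08-21.

2039-08-21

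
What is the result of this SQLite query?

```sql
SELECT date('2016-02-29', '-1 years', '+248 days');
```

Adding -1 year to 2016-02-29 targets 2015-02-29, but 2015 is not a leap year, so SQLite normalizes to 2015-03-01.
Applying '+248 days' to 2015-03-01: counting 248 days forward gives 2015-11-04.

2015-11-04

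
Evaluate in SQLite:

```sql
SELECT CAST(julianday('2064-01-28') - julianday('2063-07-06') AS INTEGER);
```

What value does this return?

206

25 days remain in July 2063 after the 6th (31 − 6).
August 2063: 31 days.
September 2063: 30 days.
October 2063: 31 days.
November 2063: 30 days.
December 2063: 31 days.
Then 28 days into January 2064.
Total: 25 + 31 + 30 + 31 + 30 + 31 + 28 = 206.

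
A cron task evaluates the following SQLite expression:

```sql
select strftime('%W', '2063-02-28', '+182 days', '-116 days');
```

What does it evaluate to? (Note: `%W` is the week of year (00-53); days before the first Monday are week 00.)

First apply '+182 days', '-116 days': 2063-02-28 → 2063-05-05.
2063-05-05 is a Saturday. SQLite's %W counts Mondays since the year started; the result is 18.

18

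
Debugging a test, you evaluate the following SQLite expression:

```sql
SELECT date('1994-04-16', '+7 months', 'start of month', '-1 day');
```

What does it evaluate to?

Adding +7 months to 1994-04-16 gives 1994-11-16.
`start of month` rewinds 1994-11-16 to 1994-11-01.
Going back 1 day from 1994-11-01 reaches 1994-10-31 (last day of October, 31 days).

1994-10-31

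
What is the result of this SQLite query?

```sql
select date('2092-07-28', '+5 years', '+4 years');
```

Adding +5 years to 2092-07-28 gives 2097-07-28.
Adding +4 years to 2097-07-28 gives 2101-07-28.

2101-07-28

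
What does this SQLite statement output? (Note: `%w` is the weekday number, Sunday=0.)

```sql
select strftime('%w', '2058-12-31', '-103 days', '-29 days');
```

3

First apply '-103 days', '-29 days': 2058-12-31 → 2058-08-21.
2058-08-21 is a Wednesday; with Sunday=0 that is 3.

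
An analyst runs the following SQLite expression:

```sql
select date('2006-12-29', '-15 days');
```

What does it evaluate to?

2006-12-14

Going back 15 days within December lands on 2006-12-14.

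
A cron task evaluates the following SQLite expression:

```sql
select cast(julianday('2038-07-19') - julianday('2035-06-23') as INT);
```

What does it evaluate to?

7 days remain in June 2035 after the 23rd (30 − 23).
Full months from July 2035 through June 2038 contribute their day counts.
Then 19 days into July 2038.
Total: 7 + 31 + 31 + 30 + 31 + 30 + 31 + 31 + 29 + 31 + 30 + 31 + 30 + 31 + 31 + 30 + 31 + 30 + 31 + 31 + 28 + 31 + 30 + 31 + 30 + 31 + 31 + 30 + 31 + 30 + 31 + 31 + 28 + 31 + 30 + 31 + 30 + 19 = 1122.

1122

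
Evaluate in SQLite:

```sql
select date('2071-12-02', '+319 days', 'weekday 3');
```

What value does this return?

Applying '+319 days' to 2071-12-02: counting 319 days forward gives 2072-10-16.
`weekday 3` advances to the next Wednesday; 2072-10-16 is a Sunday, so it moves forward to 2072-10-19.

2072-10-19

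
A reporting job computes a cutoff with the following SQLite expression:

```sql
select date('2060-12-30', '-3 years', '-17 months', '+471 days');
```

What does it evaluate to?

2057-11-13

Adding -3 years to 2060-12-30 gives 2057-12-30.
Adding -17 months to 2057-12-30 gives 2056-07-30.
Applying '+471 days' to 2056-07-30: counting 471 days forward gives 2057-11-13.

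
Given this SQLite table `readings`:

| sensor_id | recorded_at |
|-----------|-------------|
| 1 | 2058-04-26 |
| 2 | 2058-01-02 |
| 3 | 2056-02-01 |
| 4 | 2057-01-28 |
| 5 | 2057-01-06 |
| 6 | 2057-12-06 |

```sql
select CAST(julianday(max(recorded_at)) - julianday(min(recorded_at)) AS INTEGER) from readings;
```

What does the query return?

MIN = 2056-02-01, MAX = 2058-04-26.
28 days remain in February 2056 after the 1st (29 − 1).
Full months from March 2056 through March 2058 contribute their day counts.
Then 26 days into April 2058.
Total: 28 + 31 + 30 + 31 + 30 + 31 + 31 + 30 + 31 + 30 + 31 + 31 + 28 + 31 + 30 + 31 + 30 + 31 + 31 + 30 + 31 + 30 + 31 + 31 + 28 + 31 + 26 = 815.

815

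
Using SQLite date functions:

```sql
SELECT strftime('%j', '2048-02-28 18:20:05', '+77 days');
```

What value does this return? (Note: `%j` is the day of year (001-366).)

136

First apply '+77 days': 2048-02-28 18:20:05 → 2048-05-15 18:20:05.
Day-of-year for 2048-05-15: days since 2048-01-01 inclusive = 136, zero-padded to 136.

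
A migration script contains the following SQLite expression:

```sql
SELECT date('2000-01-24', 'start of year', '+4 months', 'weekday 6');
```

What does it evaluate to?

2000-05-06

`start of year` rewinds 2000-01-24 to 2000-01-01.
Adding +4 months to 2000-01-01 gives 2000-05-01.
`weekday 6` advances to the next Saturday; 2000-05-01 is a Monday, so it moves forward to 2000-05-06.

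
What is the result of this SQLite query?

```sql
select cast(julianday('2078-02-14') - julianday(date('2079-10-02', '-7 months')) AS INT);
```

Adding -7 months to 2079-10-02 gives 2079-03-02.
14 days remain in February 2078 after the 14th (28 − 14).
Full months from March 2078 through February 2079 contribute their day counts.
Then 2 days into March 2079.
Total: 14 + 31 + 30 + 31 + 30 + 31 + 31 + 30 + 31 + 30 + 31 + 31 + 28 + 2 = 381.
The subtraction is earlier − later, so the result is −381 → -381.

-381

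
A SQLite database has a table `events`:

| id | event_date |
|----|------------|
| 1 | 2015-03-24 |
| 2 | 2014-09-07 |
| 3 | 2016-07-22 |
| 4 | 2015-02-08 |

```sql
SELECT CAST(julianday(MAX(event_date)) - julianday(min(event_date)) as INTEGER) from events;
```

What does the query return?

684

MIN = 2014-09-07, MAX = 2016-07-22.
23 days remain in September 2014 after the 7th (30 − 7).
Full months from October 2014 through June 2016 contribute their day counts.
Then 22 days into July 2016.
Total: 23 + 31 + 30 + 31 + 31 + 28 + 31 + 30 + 31 + 30 + 31 + 31 + 30 + 31 + 30 + 31 + 31 + 29 + 31 + 30 + 31 + 30 + 22 = 684.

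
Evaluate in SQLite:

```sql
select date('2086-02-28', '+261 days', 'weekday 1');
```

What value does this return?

2086-11-18

Applying '+261 days' to 2086-02-28: counting 261 days forward gives 2086-11-16.
`weekday 1` advances to the next Monday; 2086-11-16 is a Saturday, so it moves forward to 2086-11-18.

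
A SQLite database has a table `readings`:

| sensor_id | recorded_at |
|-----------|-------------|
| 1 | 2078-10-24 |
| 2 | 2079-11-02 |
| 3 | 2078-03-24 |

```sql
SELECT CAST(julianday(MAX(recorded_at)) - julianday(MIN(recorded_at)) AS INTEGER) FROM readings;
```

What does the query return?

MIN = 2078-03-24, MAX = 2079-11-02.
7 days remain in March 2078 after the 24th (31 − 24).
Full months from April 2078 through October 2079 contribute their day counts.
Then 2 days into November 2079.
Total: 7 + 30 + 31 + 30 + 31 + 31 + 30 + 31 + 30 + 31 + 31 + 28 + 31 + 30 + 31 + 30 + 31 + 31 + 30 + 31 + 2 = 588.

588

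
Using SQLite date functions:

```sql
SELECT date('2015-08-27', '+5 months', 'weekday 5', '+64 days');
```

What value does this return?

Adding +5 months to 2015-08-27 gives 2016-01-27.
`weekday 5` advances to the next Friday; 2016-01-27 is a Wednesday, so it moves forward to 2016-01-29.
Applying '+64 days' to 2016-01-29: counting 64 days forward gives 2016-04-02.

2016-04-02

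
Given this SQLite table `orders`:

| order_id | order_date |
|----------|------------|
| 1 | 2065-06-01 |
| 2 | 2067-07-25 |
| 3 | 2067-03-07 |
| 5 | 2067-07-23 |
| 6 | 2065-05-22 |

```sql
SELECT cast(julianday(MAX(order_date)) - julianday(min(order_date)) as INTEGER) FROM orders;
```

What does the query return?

MIN = 2065-05-22, MAX = 2067-07-25.
9 days remain in May 2065 after the 22nd (31 − 22).
Full months from June 2065 through June 2067 contribute their day counts.
Then 25 days into July 2067.
Total: 9 + 30 + 31 + 31 + 30 + 31 + 30 + 31 + 31 + 28 + 31 + 30 + 31 + 30 + 31 + 31 + 30 + 31 + 30 + 31 + 31 + 28 + 31 + 30 + 31 + 30 + 25 = 794.

794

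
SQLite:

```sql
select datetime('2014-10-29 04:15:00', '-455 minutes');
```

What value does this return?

2014-10-28 20:40:00

455 minutes = 7h 35m; -455 minutes from 2014-10-29 04:15:00 is 2014-10-28 20:40:00 (crosses midnight).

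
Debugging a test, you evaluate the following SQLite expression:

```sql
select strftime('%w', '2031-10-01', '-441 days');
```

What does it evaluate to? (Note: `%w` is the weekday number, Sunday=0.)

3

First apply '-441 days': 2031-10-01 → 2030-07-17.
2030-07-17 is a Wednesday; with Sunday=0 that is 3.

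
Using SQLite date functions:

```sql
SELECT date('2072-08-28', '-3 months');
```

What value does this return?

2072-05-28

Adding -3 months to 2072-08-28 gives 2072-05-28.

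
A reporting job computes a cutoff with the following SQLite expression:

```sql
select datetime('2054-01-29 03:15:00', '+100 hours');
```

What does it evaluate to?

+100 hours from 2054-01-29 03:15:00 is 2054-02-02 07:15:00 (crosses midnight).

2054-02-02 07:15:00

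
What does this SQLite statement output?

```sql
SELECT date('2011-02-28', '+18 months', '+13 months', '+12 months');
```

2014-09-28

Adding +18 months to 2011-02-28 gives 2012-08-28.
Adding +13 months to 2012-08-28 gives 2013-09-28.
Adding +12 months to 2013-09-28 gives 2014-09-28.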